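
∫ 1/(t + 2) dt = log(2*t + 4) + C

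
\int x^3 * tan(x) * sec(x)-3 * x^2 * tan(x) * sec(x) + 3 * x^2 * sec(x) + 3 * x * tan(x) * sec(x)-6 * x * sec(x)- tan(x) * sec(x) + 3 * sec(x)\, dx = (x - 1)^3*sec(x) + C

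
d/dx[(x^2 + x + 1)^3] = 6*x^5 + 15*x^4 + 24*x^3 + 21*x^2 + 12*x + 3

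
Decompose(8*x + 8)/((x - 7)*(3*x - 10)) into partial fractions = -104/(11*(3*x - 10)) + 64/(11*(x - 7))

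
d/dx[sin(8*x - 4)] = 8*cos(8*x - 4)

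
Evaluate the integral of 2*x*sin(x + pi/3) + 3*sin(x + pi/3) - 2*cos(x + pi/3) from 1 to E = 5*cos(1 + pi/3) + (-2*E - 3)*cos(pi/3 + E)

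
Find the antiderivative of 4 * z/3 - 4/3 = 2*z^2/3 - 4*z/3 + C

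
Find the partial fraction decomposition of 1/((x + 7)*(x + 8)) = -1/(x + 8) + 1/(x + 7)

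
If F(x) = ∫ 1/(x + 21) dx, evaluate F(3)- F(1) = -log(22/3) + log(8)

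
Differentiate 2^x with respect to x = 2^x*log(2)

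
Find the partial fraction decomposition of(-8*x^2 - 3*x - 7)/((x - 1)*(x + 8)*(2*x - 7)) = -462/(115*(2*x - 7)) - 55/(23*(x + 8)) + 2/(5*(x - 1))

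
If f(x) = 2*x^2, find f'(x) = 4*x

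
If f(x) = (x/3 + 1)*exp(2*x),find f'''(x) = 8*x*exp(2*x)/3 + 12*exp(2*x)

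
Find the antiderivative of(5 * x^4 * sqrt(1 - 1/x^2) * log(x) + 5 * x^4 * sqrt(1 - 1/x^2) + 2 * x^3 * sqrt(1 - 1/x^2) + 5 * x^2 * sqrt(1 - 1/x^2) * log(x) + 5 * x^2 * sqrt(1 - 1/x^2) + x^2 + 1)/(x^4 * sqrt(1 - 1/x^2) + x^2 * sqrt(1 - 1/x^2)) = 5*x*log(x) + log(x^2 + 1) + asec(x) + C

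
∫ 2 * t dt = t^2 + C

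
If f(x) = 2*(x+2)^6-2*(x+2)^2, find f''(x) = 60*x^4 + 480*x^3 + 1440*x^2 + 1920*x + 956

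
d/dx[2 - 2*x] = -2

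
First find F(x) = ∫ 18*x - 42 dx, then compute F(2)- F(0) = -48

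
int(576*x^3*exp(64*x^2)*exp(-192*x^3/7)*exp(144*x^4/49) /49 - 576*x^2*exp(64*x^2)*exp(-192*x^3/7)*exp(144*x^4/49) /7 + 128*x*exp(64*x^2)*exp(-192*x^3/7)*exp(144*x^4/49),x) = exp(16*x^2*(3*x - 14)^2/49) + C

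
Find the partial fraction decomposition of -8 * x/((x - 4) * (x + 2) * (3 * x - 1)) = 24/(77*(3*x - 1)) + 8/(21*(x + 2)) - 16/(33*(x - 4))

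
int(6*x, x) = 3*x^2 + C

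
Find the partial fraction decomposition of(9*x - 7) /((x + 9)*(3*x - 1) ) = -3/(7*(3*x - 1)) + 22/(7*(x + 9))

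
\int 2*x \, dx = x^2 + C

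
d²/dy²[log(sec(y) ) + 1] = cos(y)^(-2)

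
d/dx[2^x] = 2^x*log(2)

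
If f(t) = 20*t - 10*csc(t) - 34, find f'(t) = 10*cot(t)*csc(t) + 20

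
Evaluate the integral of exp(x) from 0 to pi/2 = -1 + exp(pi/2)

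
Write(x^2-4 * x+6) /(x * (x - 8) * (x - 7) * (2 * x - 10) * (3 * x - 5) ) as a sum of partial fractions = -9/(1600*(3*x - 5)) + 11/(600*(x - 5)) - 27/(448*(x - 7)) + 1/(24*(x - 8)) + 3/(1400*x)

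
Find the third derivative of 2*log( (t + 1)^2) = 8/(t^3 + 3*t^2 + 3*t + 1)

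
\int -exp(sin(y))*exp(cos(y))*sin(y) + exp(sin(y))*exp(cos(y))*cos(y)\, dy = exp(sqrt(2)*sin(y + pi/4)) + C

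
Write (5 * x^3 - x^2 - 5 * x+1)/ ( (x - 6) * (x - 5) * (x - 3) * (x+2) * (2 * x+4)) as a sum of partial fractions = -12197/(156800*(x + 2)) + 33/(560*(x + 2)^2) + 28/(75*(x - 3)) - 144/(49*(x - 5)) + 1015/(384*(x - 6))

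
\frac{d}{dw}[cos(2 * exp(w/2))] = -exp(w/2)*sin(2*exp(w/2))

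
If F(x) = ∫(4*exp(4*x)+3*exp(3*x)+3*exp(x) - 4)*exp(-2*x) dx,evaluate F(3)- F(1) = -2*(E - exp(-1))^2 - 3*E - 3*exp(-3) + 3*exp(-1) + 3*exp(3) + 2*(-exp(-3) + exp(3))^2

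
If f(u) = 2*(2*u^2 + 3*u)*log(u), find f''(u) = (8*u*log(u) + 12*u + 6)/u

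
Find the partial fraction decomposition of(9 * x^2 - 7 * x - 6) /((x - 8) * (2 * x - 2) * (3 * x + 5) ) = 69/(116*(3*x + 5)) + 1/(28*(x - 1)) + 257/(203*(x - 8))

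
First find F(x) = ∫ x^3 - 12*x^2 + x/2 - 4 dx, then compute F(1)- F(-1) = -16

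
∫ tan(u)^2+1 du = tan(u) + C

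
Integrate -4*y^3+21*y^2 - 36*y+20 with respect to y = -y^4 + 7*y^3 - 18*y^2 + 20*y + C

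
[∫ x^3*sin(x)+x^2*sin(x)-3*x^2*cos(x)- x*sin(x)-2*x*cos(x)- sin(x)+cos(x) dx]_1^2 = -9*cos(2)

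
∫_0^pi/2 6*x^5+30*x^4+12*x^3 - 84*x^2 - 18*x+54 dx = (-4 + (1 + pi/2)^2)^3 + 27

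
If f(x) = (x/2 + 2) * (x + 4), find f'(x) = x + 4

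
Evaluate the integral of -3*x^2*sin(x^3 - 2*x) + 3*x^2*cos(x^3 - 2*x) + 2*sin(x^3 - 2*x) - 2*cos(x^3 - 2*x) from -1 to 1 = -2*sin(1)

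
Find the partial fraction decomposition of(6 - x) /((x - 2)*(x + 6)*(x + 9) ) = 5/(11*(x + 9)) - 1/(2*(x + 6)) + 1/(22*(x - 2))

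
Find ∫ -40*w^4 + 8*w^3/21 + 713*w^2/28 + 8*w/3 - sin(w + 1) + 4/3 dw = -8*w^5 + 2*w^4/21 + 713*w^3/84 + 4*w^2/3 + 4*w/3 + cos(w + 1) + C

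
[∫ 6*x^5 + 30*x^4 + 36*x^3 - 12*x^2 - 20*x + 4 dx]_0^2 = 336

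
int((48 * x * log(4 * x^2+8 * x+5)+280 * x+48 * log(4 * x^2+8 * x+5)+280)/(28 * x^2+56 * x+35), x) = (3*log(4*(x + 1)^2 + 1) + 35)*log(4*(x + 1)^2 + 1)/7 + C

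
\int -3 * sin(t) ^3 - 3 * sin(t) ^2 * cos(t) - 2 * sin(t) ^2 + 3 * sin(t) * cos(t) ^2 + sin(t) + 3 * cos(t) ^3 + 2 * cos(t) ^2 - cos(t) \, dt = sin(2*t) + sqrt(2)*sin(t + pi/4)/2 - sqrt(2)*cos(3*t + pi/4)/2 + C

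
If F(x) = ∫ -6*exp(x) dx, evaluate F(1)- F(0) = 6 - 6*E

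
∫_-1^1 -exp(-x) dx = -E + exp(-1)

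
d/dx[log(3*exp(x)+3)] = exp(x)/(exp(x) + 1)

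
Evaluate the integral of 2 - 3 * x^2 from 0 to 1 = 1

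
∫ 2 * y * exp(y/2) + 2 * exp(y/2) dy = 4*(y - 1)*exp(y/2) + C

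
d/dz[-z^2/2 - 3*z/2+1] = -z - 3/2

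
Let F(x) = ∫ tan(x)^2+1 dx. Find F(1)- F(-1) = 2*tan(1)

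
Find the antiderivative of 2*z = z^2 + C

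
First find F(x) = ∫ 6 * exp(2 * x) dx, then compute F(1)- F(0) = -3 + 3*exp(2)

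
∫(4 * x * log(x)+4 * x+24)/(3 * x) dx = 4*(x + 6)*log(x)/3 + C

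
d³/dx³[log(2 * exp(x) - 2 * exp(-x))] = (8*exp(4*x) + 8*exp(2*x))/(exp(6*x) - 3*exp(4*x) + 3*exp(2*x) - 1)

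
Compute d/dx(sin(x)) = cos(x)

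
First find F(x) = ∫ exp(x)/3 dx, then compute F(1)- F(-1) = -exp(-1)/3 + E/3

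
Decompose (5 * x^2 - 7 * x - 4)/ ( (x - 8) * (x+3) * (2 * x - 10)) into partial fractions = 31/(88*(x + 3)) - 43/(24*(x - 5)) + 130/(33*(x - 8))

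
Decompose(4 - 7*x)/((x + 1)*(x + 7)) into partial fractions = -53/(6*(x + 7)) + 11/(6*(x + 1))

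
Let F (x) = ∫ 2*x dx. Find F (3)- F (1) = 8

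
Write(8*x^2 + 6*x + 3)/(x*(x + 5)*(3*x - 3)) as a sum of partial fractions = 173/(90*(x + 5)) + 17/(18*(x - 1)) - 1/(5*x)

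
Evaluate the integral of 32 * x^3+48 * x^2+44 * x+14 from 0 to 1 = 60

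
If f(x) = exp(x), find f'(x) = exp(x)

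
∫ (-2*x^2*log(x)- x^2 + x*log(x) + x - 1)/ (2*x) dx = (-x^2 + x - 1)*log(x)/2 + C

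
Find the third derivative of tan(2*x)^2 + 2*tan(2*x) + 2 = 192*tan(2*x)^5 + 96*tan(2*x)^4 + 320*tan(2*x)^3 + 128*tan(2*x)^2 + 128*tan(2*x) + 32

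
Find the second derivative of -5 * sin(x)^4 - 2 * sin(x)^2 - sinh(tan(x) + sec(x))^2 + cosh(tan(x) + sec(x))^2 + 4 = 80*sin(x)^4 - 52*sin(x)^2 - 4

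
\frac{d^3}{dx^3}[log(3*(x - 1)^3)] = 6/(x^3 - 3*x^2 + 3*x - 1)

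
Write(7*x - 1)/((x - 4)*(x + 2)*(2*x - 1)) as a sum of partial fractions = -2/(7*(2*x - 1)) - 1/(2*(x + 2)) + 9/(14*(x - 4))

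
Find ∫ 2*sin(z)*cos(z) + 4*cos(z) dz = (sin(z) + 2)^2 + C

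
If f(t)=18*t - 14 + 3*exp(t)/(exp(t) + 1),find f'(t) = (18*exp(2*t) + 39*exp(t) + 18)/(exp(2*t) + 2*exp(t) + 1)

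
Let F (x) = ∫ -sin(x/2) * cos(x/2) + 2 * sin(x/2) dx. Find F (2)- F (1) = -(-2 + cos(1/2))^2 + (-2 + cos(1))^2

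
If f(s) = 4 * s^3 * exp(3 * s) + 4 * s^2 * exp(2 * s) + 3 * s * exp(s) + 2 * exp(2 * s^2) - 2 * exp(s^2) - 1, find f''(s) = 36*s^3*exp(3*s) + 72*s^2*exp(3*s) + 16*s^2*exp(2*s) + 32*s^2*exp(2*s^2) - 8*s^2*exp(s^2) + 24*s*exp(3*s) + 32*s*exp(2*s) + 3*s*exp(s) + 8*exp(2*s) + 6*exp(s) + 8*exp(2*s^2) - 4*exp(s^2)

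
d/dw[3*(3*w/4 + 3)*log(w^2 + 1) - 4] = (9*w^2*log(w^2 + 1) + 18*w^2 + 72*w + 9*log(w^2 + 1))/(4*w^2 + 4)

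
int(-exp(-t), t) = exp(-t) + C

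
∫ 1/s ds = log(s) + C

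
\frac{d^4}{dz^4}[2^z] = 2^z*log(2)^4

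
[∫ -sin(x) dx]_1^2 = -cos(1) + cos(2)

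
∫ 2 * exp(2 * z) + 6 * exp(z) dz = (exp(z) + 3)^2 + C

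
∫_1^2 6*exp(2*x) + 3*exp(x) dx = -3*E*(1 + E) + 3*(1 + exp(2))*exp(2)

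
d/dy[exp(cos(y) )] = -exp(cos(y))*sin(y)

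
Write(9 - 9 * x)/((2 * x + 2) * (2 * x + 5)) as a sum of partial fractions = -21/(2*(2*x + 5)) + 3/(x + 1)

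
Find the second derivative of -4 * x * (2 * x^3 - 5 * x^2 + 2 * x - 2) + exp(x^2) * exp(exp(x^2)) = 4*x^2*exp(x^2 + exp(x^2)) + 12*x^2*exp(2*x^2 + exp(x^2)) + 4*x^2*exp(3*x^2 + exp(x^2)) - 96*x^2 + 120*x + 2*exp(x^2 + exp(x^2)) + 2*exp(2*x^2 + exp(x^2)) - 16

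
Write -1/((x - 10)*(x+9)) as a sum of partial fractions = 1/(19*(x + 9)) - 1/(19*(x - 10))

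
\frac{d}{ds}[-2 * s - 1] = -2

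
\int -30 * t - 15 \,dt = -15*t^2 - 15*t + C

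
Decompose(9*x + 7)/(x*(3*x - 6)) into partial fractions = 25/(6*(x - 2)) - 7/(6*x)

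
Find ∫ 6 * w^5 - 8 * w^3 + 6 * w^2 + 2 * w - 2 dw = w^6 - 2*w^4 + 2*w^3 + w^2 - 2*w + C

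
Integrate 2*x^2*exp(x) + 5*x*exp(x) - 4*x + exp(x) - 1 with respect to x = x*(2*x + 1)*(exp(x) - 1) + C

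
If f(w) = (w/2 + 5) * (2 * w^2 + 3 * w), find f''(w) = 6*w + 23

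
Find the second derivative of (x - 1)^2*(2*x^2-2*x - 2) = 24*x^2 - 36*x + 8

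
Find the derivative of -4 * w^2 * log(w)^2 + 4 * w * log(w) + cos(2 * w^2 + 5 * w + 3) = -8*w*log(w)^2 - 8*w*log(w) - 4*w*sin(2*w^2 + 5*w + 3) + 4*log(w) - 5*sin(2*w^2 + 5*w + 3) + 4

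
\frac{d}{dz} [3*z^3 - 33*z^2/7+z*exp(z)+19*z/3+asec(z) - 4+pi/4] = (189*z^4*sqrt(1 - 1/z^2) + 21*z^3*sqrt(1 - 1/z^2)*exp(z) - 198*z^3*sqrt(1 - 1/z^2) + 21*z^2*sqrt(1 - 1/z^2)*exp(z) + 133*z^2*sqrt(1 - 1/z^2) + 21)/(21*z^2*sqrt(1 - 1/z^2))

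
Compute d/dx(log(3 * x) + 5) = 1/x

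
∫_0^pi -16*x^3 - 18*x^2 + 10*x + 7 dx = 3*(pi/3 + pi^2/3)*(-4*pi^2 - 2*pi + 7)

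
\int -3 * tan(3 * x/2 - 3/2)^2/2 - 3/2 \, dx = -tan(3*x/2 - 3/2) + C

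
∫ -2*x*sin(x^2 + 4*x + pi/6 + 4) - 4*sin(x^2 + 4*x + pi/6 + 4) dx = cos((x + 2)^2 + pi/6) + C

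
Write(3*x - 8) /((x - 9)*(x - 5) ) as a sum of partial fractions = -7/(4*(x - 5)) + 19/(4*(x - 9))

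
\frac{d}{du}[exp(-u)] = -exp(-u)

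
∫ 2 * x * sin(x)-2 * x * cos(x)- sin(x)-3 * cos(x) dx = -sqrt(2)*(2*x + 1)*sin(x + pi/4) + C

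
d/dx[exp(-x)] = -exp(-x)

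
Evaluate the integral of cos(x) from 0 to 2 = sin(2)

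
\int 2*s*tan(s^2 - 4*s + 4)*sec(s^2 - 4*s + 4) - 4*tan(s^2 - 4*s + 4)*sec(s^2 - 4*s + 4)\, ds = sec((s - 2)^2) + C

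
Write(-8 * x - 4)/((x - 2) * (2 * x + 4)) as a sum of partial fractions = -3/(2*(x + 2)) - 5/(2*(x - 2))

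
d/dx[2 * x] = 2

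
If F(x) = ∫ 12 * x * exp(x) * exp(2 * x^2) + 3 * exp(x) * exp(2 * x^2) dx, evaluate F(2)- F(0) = -3 + 3*exp(10)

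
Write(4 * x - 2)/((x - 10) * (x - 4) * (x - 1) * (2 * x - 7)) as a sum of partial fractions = 96/(65*(2*x - 7)) - 2/(135*(x - 1)) - 7/(9*(x - 4)) + 19/(351*(x - 10))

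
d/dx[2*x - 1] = 2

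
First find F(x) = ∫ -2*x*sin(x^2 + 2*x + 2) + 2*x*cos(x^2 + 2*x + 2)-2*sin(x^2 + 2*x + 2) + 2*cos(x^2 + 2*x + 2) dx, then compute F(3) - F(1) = sin(17) - cos(5) + cos(17) - sin(5)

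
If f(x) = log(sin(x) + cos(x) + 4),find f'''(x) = 4*(cos(2*x) - 3*sqrt(2)*cos(x + pi/4))/(2*sqrt(2)*sin(x)^2*cos(x + pi/4) + 24*sin(x)*cos(x) + 51*sin(x) + 49*cos(x) + 76)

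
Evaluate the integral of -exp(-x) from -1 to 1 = -E + exp(-1)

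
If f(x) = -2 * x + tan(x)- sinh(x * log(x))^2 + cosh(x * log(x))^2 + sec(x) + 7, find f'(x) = tan(x)^2 + tan(x)*sec(x) - 1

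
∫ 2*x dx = x^2 + C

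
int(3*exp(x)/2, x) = 3*exp(x)/2 + C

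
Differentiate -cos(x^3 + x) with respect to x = (3*x^2 + 1)*sin(x*(x^2 + 1))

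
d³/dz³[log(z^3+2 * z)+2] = (6*z^6 - 12*z^4 + 24*z^2 + 16)/(z^9 + 6*z^7 + 12*z^5 + 8*z^3)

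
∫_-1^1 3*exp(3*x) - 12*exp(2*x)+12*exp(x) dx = (-2 + E)^3 - (-2 + exp(-1))^3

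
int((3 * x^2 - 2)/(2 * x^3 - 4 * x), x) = log(x*(x^2 - 2))/2 + C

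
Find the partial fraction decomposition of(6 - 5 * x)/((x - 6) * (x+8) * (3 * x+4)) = -57/(220*(3*x + 4)) + 23/(140*(x + 8)) - 6/(77*(x - 6))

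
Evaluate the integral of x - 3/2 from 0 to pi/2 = -3*pi/4 + pi^2/8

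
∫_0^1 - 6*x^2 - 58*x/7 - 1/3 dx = -136/21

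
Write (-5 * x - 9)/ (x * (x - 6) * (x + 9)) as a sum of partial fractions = 4/(15*(x + 9)) - 13/(30*(x - 6)) + 1/(6*x)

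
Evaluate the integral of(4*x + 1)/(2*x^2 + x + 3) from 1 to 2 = -log(6) + log(13)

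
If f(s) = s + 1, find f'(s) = 1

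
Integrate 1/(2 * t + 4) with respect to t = log(2*t + 4)/2 + C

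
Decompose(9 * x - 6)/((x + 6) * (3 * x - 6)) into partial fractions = 5/(2*(x + 6)) + 1/(2*(x - 2))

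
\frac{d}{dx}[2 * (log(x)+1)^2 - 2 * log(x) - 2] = (4*log(x) + 2)/x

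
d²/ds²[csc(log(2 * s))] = (-1 + cos(log(s) + log(2))/sin(log(s) + log(2)) + 2/sin(log(s) + log(2))^2)/(s^2*sin(log(s) + log(2)))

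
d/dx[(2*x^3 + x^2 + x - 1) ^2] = 24*x^5 + 20*x^4 + 20*x^3 - 6*x^2 - 2*x - 2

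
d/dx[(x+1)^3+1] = 3*x^2 + 6*x + 3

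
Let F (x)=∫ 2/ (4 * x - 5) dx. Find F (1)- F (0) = -log(5)/2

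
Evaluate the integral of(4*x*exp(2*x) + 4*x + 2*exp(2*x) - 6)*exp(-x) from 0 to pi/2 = (-2 + 2*pi)*(-exp(-pi/2) + exp(pi/2))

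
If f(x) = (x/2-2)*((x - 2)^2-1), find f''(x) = 3*x - 8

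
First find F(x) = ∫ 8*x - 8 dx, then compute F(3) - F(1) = 16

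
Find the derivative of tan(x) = cos(x)^(-2)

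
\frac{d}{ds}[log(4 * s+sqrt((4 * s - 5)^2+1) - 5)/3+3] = (16*s + 4*sqrt(16*s^2 - 40*s + 26) - 20)/(48*s^2 + 12*s*sqrt(16*s^2 - 40*s + 26) - 120*s - 15*sqrt(16*s^2 - 40*s + 26) + 78)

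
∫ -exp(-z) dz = exp(-z) + C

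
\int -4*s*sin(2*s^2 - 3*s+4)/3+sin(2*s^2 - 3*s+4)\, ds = cos(2*s^2 - 3*s + 4)/3 + C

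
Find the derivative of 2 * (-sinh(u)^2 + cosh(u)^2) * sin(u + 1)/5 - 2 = 2*cos(u + 1)/5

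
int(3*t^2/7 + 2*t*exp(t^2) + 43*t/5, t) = t^3/7 + 43*t^2/10 + exp(t^2) + C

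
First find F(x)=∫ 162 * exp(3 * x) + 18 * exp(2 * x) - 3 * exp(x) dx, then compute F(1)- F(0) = -60 - 3*E + 9*exp(2) + 54*exp(3)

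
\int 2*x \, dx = x^2 + C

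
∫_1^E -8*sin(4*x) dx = 2*cos(4*E) - 2*cos(4)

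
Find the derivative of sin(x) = cos(x)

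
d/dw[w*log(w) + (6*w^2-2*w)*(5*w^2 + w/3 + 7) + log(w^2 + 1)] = (360*w^5 - 72*w^4 + 608*w^3 + 3*w^2*log(w) - 111*w^2 + 254*w + 3*log(w) - 39)/(3*w^2 + 3)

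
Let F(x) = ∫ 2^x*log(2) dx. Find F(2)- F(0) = 3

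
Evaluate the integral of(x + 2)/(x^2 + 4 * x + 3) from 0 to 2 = -log(3)/2 + log(15)/2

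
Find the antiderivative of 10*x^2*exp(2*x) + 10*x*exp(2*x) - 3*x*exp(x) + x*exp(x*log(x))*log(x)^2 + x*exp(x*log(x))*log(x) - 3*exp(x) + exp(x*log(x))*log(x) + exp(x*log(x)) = x*(5*x*exp(2*x) - 3*exp(x) + exp(x*log(x))*log(x)) + C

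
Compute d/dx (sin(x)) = cos(x)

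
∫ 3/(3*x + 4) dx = log(3*x + 4) + C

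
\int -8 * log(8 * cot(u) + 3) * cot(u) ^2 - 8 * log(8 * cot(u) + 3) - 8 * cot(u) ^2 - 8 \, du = (8*cot(u) + 3)*log(8*cot(u) + 3) + C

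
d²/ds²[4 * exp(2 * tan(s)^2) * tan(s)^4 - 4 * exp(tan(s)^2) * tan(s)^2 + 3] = 8*(tan(s)^2 + 1)^2*(8*exp(tan(s)^2)*tan(s)^6 + 22*exp(tan(s)^2)*tan(s)^4 + 6*exp(tan(s)^2)*tan(s)^2 - 2*tan(s)^4 - 7*tan(s)^2 - 1)*exp(tan(s)^2)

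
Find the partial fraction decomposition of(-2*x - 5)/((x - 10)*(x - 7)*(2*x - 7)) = -48/(91*(2*x - 7)) + 19/(21*(x - 7)) - 25/(39*(x - 10))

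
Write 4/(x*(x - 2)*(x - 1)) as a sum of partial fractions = -4/(x - 1) + 2/(x - 2) + 2/x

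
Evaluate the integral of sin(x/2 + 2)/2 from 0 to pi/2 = cos(2) - cos(pi/4 + 2)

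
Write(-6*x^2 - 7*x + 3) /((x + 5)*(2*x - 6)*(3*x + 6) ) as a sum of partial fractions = -7/(9*(x + 5)) + 7/(90*(x + 2)) - 3/(10*(x - 3))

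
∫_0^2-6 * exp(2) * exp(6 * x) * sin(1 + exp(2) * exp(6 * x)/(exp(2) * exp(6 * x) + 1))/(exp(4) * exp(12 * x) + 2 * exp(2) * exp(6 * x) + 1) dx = cos(exp(14)/(1 + exp(14)) + 1) - cos(exp(2)/(1 + exp(2)) + 1)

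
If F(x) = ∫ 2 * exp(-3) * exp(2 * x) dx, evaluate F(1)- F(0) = -exp(-3) + exp(-1)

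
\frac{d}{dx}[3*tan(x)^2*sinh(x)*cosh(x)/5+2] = 3*(tan(x)^2*sinh(2*x) + tan(x)*cosh(2*x) + sinh(2*x))*tan(x)/5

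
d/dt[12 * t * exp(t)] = 12*t*exp(t) + 12*exp(t)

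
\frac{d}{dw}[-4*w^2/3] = -8*w/3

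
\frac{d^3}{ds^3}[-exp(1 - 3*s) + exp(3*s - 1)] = (27*exp(6*s - 2) + 27)*exp(1 - 3*s)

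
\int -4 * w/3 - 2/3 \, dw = -2*w^2/3 - 2*w/3 + C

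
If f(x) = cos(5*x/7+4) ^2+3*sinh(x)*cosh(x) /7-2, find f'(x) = -5*sin(2*(5*x/7 + 4))/7 + 3*cosh(2*x)/7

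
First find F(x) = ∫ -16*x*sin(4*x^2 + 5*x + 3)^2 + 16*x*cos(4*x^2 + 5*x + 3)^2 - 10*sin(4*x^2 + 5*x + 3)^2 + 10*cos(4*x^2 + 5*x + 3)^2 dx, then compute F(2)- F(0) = -sin(6) + sin(58)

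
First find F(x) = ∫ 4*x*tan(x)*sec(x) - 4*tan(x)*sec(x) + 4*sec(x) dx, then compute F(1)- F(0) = 4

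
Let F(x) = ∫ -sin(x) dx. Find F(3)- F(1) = cos(3) - cos(1)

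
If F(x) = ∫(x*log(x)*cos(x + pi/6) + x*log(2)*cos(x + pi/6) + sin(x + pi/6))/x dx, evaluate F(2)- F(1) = (-sin(pi/6 + 1) + 2*sin(pi/6 + 2))*log(2)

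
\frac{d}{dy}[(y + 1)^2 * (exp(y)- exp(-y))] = (y^2*exp(2*y) + y^2 + 4*y*exp(2*y) + 3*exp(2*y) - 1)*exp(-y)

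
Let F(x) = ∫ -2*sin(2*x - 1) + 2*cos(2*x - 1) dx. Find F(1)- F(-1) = sin(3) + cos(1) + sin(1) - cos(3)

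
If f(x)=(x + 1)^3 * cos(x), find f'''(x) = x^3*sin(x) + 3*x^2*sin(x) - 9*x^2*cos(x) - 15*x*sin(x) - 18*x*cos(x) - 17*sin(x) - 3*cos(x)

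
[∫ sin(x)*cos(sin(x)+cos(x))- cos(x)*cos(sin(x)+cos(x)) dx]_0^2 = -sin(cos(2) + sin(2)) + sin(1)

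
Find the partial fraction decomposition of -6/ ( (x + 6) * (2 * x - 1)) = -12/(13*(2*x - 1)) + 6/(13*(x + 6))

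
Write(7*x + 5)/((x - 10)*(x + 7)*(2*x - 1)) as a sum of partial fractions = -34/(285*(2*x - 1)) - 44/(255*(x + 7)) + 75/(323*(x - 10))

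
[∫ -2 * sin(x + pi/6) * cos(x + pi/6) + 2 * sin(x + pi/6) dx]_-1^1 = -sqrt(3)*sin(2)/2 + 2*sin(1)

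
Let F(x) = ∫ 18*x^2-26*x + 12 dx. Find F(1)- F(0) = 5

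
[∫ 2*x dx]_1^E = -1 + exp(2)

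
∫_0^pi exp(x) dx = -1 + exp(pi)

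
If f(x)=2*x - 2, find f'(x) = 2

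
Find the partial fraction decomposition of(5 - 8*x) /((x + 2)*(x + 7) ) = -61/(5*(x + 7)) + 21/(5*(x + 2))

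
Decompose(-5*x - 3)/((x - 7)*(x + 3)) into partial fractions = -6/(5*(x + 3)) - 19/(5*(x - 7))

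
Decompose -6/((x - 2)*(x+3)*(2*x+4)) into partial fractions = -3/(5*(x + 3)) + 3/(4*(x + 2)) - 3/(20*(x - 2))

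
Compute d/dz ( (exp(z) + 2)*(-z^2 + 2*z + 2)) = -z^2*exp(z) - 4*z + 4*exp(z) + 4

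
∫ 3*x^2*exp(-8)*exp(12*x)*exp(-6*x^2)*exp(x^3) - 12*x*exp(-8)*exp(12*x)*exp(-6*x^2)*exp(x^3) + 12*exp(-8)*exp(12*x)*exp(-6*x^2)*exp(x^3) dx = exp((x - 2)^3) + C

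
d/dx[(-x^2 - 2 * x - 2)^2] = 4*x^3 + 12*x^2 + 16*x + 8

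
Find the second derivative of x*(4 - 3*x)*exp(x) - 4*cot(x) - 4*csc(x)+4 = -3*x^2*exp(x) - 8*x*exp(x) + 2*exp(x) + 4/sin(x) - 8*cos(x)/sin(x)^3 - 8/sin(x)^3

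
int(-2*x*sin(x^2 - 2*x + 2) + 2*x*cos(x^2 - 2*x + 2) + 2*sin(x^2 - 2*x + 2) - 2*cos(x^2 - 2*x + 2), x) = sin((x - 1)^2 + 1) + cos((x - 1)^2 + 1) + C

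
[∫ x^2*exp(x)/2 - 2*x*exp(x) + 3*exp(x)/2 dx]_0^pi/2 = -9/2 + (-3 + pi/2)^2*exp(pi/2)/2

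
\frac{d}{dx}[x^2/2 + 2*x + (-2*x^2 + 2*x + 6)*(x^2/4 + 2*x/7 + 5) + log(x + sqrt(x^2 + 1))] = (-28*x^5 - 28*x^4*sqrt(x^2 + 1) - 3*x^4 - 3*x^3*sqrt(x^2 + 1) - 236*x^3 - 208*x^2*sqrt(x^2 + 1) + 189*x^2 + 192*x*sqrt(x^2 + 1) - 194*x + 14*sqrt(x^2 + 1) + 192)/(14*x^2 + 14*x*sqrt(x^2 + 1) + 14)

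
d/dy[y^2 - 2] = 2*y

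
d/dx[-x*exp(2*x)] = -2*x*exp(2*x) - exp(2*x)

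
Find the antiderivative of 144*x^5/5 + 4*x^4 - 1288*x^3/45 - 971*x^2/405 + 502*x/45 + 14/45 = 24*x^6/5 + 4*x^5/5 - 322*x^4/45 - 971*x^3/1215 + 251*x^2/45 + 14*x/45 + C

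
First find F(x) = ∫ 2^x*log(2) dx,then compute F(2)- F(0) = 3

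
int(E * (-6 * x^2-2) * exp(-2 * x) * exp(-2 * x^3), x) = exp(-2*x^3 - 2*x + 1) + C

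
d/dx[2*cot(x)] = -2/sin(x)^2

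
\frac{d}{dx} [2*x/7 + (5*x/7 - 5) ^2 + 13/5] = 50*x/49 - 48/7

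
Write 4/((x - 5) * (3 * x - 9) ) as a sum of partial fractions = -2/(3*(x - 3)) + 2/(3*(x - 5))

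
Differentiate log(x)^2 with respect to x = 2*log(x)/x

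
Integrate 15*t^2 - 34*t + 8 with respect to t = 5*t^3 - 17*t^2 + 8*t + C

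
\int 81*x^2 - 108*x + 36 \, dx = 27*x^3 - 54*x^2 + 36*x + C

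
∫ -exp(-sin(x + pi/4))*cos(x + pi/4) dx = exp(-sin(x + pi/4)) + C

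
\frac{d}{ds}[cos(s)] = -sin(s)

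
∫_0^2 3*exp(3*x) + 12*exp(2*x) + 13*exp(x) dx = -28 + exp(2) + (2 + exp(2))^3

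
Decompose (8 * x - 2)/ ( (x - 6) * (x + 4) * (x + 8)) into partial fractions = -33/(28*(x + 8)) + 17/(20*(x + 4)) + 23/(70*(x - 6))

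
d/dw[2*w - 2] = 2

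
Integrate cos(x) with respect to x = sin(x) + C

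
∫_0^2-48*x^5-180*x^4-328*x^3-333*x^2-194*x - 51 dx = -4354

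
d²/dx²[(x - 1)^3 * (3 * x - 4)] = 36*x^2 - 78*x + 42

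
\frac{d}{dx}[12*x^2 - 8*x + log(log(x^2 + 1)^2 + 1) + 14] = (24*x^3*log(x^2 + 1)^2 + 24*x^3 - 8*x^2*log(x^2 + 1)^2 - 8*x^2 + 24*x*log(x^2 + 1)^2 + 4*x*log(x^2 + 1) + 24*x - 8*log(x^2 + 1)^2 - 8)/(x^2*log(x^2 + 1)^2 + x^2 + log(x^2 + 1)^2 + 1)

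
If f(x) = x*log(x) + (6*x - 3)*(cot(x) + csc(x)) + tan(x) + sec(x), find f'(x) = -6*x*cot(x)^2 - 6*x*cot(x)*csc(x) - 6*x + log(x) + tan(x)^2 + tan(x)*sec(x) + 3*cot(x)^2 + 3*cot(x)*csc(x) + 6*cot(x) + 6*csc(x) + 5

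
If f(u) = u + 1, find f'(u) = 1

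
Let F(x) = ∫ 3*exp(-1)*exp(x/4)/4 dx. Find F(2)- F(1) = -3*exp(-3/4) + 3*exp(-1/2)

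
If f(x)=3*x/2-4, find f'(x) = 3/2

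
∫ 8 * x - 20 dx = 4*x^2 - 20*x + C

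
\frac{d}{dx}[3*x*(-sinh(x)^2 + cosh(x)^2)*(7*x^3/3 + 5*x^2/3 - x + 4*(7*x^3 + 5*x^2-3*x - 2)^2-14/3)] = 4116*x^6 + 5040*x^5 - 1020*x^4 - 2756*x^3 - 381*x^2 + 282*x + 34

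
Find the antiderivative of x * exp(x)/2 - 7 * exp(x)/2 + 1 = (x - 8)*(exp(x) + 2)/2 + C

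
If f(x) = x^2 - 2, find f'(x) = 2*x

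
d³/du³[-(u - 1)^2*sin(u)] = u^2*cos(u) + 6*u*sin(u) - 2*u*cos(u) - 6*sin(u) - 5*cos(u)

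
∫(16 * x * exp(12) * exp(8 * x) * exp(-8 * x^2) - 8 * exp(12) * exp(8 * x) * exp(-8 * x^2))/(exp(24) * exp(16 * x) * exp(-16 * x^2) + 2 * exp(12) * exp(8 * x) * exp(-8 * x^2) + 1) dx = 1/(exp(-8*x^2 + 8*x + 12) + 1) + C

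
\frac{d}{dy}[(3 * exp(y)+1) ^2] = 18*exp(2*y) + 6*exp(y)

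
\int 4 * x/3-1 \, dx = 2*x^2/3 - x + C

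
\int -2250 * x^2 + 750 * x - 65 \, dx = -750*x^3 + 375*x^2 - 65*x + C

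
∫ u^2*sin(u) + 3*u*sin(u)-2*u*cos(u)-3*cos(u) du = -u*(u + 3)*cos(u) + C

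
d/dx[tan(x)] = cos(x)^(-2)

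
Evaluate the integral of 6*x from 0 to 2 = 12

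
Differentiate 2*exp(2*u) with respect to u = 4*exp(2*u)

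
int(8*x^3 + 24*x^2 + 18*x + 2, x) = 2*x^4 + 8*x^3 + 9*x^2 + 2*x + C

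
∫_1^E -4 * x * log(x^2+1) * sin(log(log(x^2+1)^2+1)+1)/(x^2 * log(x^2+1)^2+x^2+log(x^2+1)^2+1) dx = cos(1 + log(1 + log(1 + exp(2))^2)) - cos(log(log(2)^2 + 1) + 1)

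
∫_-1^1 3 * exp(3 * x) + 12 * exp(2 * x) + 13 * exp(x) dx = -(exp(-1) + 2)^3 - exp(-1) + E + (2 + E)^3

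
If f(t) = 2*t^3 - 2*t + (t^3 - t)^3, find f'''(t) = 504*t^6 - 630*t^4 + 180*t^2 + 6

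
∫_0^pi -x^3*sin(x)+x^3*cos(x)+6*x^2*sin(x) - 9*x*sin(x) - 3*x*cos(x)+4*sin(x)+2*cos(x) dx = 1 - (-1 + pi)^3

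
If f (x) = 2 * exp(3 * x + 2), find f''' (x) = 54*exp(3*x + 2)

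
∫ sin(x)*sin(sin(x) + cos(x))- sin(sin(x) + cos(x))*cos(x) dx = cos(sin(x) + cos(x)) + C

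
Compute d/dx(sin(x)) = cos(x)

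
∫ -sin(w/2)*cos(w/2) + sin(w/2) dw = (cos(w/2) - 1)^2 + C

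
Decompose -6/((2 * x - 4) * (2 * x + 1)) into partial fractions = 6/(5*(2*x + 1)) - 3/(5*(x - 2))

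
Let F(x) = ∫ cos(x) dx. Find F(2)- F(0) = sin(2)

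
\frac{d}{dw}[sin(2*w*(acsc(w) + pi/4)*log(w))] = (4*w*sqrt(1 - 1/w^2)*log(w)*acsc(w) + pi*w*sqrt(1 - 1/w^2)*log(w) + 4*w*sqrt(1 - 1/w^2)*acsc(w) + pi*w*sqrt(1 - 1/w^2) - 4*log(w))*cos(w*(2*acsc(w) + pi/2)*log(w))/(2*w*sqrt(1 - 1/w^2))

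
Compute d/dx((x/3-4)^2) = 2*x/9 - 8/3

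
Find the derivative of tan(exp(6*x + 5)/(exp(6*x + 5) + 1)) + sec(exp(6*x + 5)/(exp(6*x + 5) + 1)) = 6*(sin(exp(5)*exp(6*x)/(exp(5)*exp(6*x) + 1)) + 1)*exp(5)*exp(6*x)/((exp(10)*exp(12*x) + 2*exp(5)*exp(6*x) + 1)*cos(exp(5)*exp(6*x)/(exp(5)*exp(6*x) + 1))^2)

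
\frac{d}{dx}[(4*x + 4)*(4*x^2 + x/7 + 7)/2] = 24*x^2 + 116*x/7 + 100/7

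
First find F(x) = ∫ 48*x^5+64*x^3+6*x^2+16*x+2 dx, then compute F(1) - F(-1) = 8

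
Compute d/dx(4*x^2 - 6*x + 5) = 8*x - 6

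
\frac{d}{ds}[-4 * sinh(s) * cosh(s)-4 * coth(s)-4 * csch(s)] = -4*(2*sinh(s)^4 + sinh(s)^2 - cosh(s) - 1)/sinh(s)^2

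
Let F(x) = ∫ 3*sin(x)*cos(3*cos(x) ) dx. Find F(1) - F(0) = -sin(3*cos(1)) + sin(3)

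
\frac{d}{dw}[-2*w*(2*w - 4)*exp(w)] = -4*w^2*exp(w) + 8*exp(w)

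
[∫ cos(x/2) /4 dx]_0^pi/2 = sqrt(2)/4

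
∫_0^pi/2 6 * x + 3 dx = 3*pi/2 + 3*pi^2/4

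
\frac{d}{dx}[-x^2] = -2*x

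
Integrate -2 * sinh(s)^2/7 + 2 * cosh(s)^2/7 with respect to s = 2*s/7 + C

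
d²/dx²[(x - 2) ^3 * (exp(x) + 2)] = x^3*exp(x) - 6*x*exp(x) + 12*x + 4*exp(x) - 24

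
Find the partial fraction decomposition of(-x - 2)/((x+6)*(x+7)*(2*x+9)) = 2/(3*(2*x + 9)) + 1/(x + 7) - 4/(3*(x + 6))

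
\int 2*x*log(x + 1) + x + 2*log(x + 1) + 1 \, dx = (x + 1)^2*log(x + 1) + C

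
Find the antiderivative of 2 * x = x^2 + C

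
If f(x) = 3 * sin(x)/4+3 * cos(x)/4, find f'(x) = -3*sin(x)/4 + 3*cos(x)/4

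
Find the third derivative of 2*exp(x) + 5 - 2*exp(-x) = (2*exp(2*x) + 2)*exp(-x)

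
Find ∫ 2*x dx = x^2 + C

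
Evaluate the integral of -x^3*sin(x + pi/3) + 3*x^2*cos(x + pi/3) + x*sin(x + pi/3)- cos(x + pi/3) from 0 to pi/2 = -sqrt(3)*(-pi/2 + pi^3/8)/2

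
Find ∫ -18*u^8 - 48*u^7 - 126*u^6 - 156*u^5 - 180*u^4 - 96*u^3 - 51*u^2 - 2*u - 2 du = -2*u^9 - 6*u^8 - 18*u^7 - 26*u^6 - 36*u^5 - 24*u^4 - 17*u^3 - u^2 - 2*u + C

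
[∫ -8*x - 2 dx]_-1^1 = -4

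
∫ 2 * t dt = t^2 + C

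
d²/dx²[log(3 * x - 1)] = -9/(9*x^2 - 6*x + 1)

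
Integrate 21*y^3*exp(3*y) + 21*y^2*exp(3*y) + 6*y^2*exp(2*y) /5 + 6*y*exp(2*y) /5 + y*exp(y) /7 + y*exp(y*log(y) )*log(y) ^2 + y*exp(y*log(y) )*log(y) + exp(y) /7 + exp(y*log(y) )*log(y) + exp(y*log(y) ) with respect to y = y*(245*y^2*exp(3*y) + 21*y*exp(2*y) + 5*exp(y) + 35*exp(y*log(y))*log(y))/35 + C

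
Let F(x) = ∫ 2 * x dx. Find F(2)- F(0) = 4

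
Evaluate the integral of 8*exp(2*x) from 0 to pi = -4 + 4*exp(2*pi)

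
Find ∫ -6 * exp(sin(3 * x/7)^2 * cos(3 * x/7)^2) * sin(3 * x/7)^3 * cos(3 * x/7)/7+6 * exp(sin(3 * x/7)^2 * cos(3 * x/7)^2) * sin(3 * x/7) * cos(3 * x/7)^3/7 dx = exp((1 - cos(12*x/7))/8) + C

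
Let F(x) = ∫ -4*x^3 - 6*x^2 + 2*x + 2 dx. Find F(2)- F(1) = -24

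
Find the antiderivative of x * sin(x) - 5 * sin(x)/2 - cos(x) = (5/2 - x)*cos(x) + C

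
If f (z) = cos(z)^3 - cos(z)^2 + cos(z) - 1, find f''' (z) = (-27*sin(z)^2 - 8*cos(z) + 22)*sin(z)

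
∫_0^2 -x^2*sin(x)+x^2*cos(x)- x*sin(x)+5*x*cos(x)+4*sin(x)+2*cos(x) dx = 9*cos(2) + 1 + 9*sin(2)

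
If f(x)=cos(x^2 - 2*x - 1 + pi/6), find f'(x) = -2*x*sin(x^2 - 2*x - 1 + pi/6) + 2*sin(x^2 - 2*x - 1 + pi/6)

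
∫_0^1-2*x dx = -1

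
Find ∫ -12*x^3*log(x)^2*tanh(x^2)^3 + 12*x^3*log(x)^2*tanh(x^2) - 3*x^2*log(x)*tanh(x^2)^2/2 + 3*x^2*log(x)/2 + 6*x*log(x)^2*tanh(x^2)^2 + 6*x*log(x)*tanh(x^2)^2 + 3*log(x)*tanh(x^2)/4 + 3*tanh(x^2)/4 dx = 3*x*(4*x*log(x)*tanh(x^2) + 1)*log(x)*tanh(x^2)/4 + C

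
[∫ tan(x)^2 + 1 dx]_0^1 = tan(1)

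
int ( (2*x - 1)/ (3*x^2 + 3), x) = log(x^2 + 1)/3 + acot(x)/3 + C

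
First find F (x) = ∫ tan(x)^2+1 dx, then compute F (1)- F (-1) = 2*tan(1)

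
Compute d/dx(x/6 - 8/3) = 1/6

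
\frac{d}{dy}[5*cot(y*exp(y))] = -5*(y + 1)*exp(y)/sin(y*exp(y))^2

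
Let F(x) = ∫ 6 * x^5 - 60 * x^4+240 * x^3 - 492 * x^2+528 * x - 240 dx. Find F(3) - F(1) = -8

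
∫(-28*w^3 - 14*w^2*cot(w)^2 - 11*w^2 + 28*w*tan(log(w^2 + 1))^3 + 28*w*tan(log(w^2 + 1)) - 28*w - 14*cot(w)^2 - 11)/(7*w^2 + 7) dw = -2*w^2 + 3*w/7 + tan(log(w^2 + 1))^2 + 2*cot(w) + C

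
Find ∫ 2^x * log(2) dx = 2^x + C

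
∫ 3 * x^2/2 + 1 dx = x^3/2 + x + C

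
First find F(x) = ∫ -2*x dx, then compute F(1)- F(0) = -1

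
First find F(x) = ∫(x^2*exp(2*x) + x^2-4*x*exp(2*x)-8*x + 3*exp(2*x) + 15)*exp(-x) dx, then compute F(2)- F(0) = -exp(-2) + exp(2)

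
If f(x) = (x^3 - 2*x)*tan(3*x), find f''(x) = 18*x^3*tan(3*x)^3 + 18*x^3*tan(3*x) + 18*x^2*tan(3*x)^2 + 18*x^2 - 36*x*tan(3*x)^3 - 30*x*tan(3*x) - 12*tan(3*x)^2 - 12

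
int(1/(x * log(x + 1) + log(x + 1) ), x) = log(2*log(x + 1)) + C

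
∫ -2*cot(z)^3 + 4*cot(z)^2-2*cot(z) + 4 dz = (cot(z) - 2)^2 + C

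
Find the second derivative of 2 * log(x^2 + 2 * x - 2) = (-4*x^2 - 8*x - 16)/(x^4 + 4*x^3 - 8*x + 4)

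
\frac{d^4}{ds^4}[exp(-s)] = exp(-s)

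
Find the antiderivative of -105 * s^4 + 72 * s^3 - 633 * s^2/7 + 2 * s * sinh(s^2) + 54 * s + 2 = -21*s^5 + 18*s^4 - 211*s^3/7 + 27*s^2 + 2*s + cosh(s^2) + C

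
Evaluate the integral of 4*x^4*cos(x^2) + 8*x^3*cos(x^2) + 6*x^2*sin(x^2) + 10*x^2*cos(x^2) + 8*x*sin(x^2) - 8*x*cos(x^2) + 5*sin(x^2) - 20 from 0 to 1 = -20 + 7*sin(1)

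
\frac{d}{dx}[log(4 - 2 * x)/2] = 1/(2*x - 4)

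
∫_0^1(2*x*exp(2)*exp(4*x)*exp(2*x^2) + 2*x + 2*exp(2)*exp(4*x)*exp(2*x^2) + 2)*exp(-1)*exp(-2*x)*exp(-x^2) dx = -E - exp(-4) + exp(-1) + exp(4)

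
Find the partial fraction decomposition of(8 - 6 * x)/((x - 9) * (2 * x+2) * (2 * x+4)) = 5/(11*(x + 2)) - 7/(20*(x + 1)) - 23/(220*(x - 9))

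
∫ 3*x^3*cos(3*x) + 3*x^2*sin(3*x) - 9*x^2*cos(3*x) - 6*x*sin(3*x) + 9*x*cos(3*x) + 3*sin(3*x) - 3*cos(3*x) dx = (x - 1)^3*sin(3*x) + C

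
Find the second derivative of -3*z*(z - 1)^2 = 12 - 18*z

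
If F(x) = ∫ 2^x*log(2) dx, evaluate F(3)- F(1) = 6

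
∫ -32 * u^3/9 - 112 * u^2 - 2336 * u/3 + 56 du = -8*u^4/9 - 112*u^3/3 - 1168*u^2/3 + 56*u + C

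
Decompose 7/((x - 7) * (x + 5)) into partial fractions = -7/(12*(x + 5)) + 7/(12*(x - 7))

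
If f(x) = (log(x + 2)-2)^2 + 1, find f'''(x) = (4*log(x + 2) - 14)/(x^3 + 6*x^2 + 12*x + 8)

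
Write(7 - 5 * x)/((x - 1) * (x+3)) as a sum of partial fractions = -11/(2*(x + 3)) + 1/(2*(x - 1))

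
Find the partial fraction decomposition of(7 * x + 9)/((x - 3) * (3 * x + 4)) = 1/(13*(3*x + 4)) + 30/(13*(x - 3))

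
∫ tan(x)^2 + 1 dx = tan(x) + C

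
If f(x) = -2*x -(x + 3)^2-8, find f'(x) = -2*x - 8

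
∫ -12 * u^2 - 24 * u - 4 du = -4*u^3 - 12*u^2 - 4*u + C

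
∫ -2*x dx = -x^2 + C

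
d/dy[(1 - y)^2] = 2*y - 2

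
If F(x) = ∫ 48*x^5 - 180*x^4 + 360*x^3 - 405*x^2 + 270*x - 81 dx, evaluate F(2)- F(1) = 117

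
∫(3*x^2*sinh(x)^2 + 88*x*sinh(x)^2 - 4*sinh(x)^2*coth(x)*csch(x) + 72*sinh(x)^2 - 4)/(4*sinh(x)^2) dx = x^3/4 + 11*x^2 + 18*x + coth(x) + csch(x) + C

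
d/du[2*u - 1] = 2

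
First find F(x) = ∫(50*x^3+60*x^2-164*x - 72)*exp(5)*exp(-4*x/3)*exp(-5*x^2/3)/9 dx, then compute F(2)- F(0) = -5*exp(5) - 13*exp(-13/3)/3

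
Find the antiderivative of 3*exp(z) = 3*exp(z) + C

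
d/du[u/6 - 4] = 1/6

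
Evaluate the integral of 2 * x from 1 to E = -1 + exp(2)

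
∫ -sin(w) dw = cos(w) + C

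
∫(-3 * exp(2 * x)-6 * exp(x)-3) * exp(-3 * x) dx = (exp(x) + 1)^3*exp(-3*x) + C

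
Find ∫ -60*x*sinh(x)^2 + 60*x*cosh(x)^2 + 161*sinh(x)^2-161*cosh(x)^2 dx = 30*x^2 - 161*x + C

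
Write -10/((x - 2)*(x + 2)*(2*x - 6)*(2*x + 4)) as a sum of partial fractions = -9/(160*(x + 2)) - 1/(8*(x + 2)^2) + 5/(32*(x - 2)) - 1/(10*(x - 3))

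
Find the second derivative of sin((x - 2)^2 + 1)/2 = -2*x^2*sin(x^2 - 4*x + 5) + 8*x*sin(x^2 - 4*x + 5) - 8*sin(x^2 - 4*x + 5) + cos(x^2 - 4*x + 5)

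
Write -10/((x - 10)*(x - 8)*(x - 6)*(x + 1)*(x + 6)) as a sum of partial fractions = -1/(1344*(x + 6)) + 2/(693*(x + 1)) - 5/(336*(x - 6)) + 5/(252*(x - 8)) - 5/(704*(x - 10))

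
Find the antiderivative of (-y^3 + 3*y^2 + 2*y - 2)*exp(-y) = y*(y^2 - 2)*exp(-y) + C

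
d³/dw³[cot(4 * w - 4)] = -384*cot(4*w - 4)^4 - 512*cot(4*w - 4)^2 - 128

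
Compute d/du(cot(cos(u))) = sin(u)/sin(cos(u))^2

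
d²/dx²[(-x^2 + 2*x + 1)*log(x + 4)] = (-2*x^2*log(x + 4) - 3*x^2 - 16*x*log(x + 4) - 14*x - 32*log(x + 4) + 15)/(x^2 + 8*x + 16)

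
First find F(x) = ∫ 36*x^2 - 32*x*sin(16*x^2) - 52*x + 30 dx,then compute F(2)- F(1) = cos(64) - cos(16) + 36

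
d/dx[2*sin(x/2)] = cos(x/2)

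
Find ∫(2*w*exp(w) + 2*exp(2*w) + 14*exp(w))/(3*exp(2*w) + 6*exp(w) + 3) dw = 2*(w*exp(w) - 6)/(3*(exp(w) + 1)) + C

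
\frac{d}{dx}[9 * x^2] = 18*x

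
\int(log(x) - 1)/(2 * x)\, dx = (log(x) - 2)*log(x)/4 + C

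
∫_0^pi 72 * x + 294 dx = -441 + 42*pi + 9*(2*pi + 7)^2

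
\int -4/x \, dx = -4*log(2*x) + C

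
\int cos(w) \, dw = sin(w) + C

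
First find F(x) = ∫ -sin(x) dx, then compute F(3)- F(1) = cos(3) - cos(1)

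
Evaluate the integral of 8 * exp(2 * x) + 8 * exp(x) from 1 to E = -(2 + 2*E)^2 + (2 + 2*exp(E))^2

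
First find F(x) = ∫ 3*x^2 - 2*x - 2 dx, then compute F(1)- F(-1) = -2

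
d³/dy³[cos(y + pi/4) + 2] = sin(y + pi/4)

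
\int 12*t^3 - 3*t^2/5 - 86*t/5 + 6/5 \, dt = 3*t^4 - t^3/5 - 43*t^2/5 + 6*t/5 + C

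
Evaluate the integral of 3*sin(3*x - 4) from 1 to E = -cos(4 - 3*E) + cos(1)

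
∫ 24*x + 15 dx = 12*x^2 + 15*x + C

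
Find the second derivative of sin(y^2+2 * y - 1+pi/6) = -4*y^2*sin(y^2 + 2*y - 1 + pi/6) - 8*y*sin(y^2 + 2*y - 1 + pi/6) - 4*sin(y^2 + 2*y - 1 + pi/6) + 2*cos(y^2 + 2*y - 1 + pi/6)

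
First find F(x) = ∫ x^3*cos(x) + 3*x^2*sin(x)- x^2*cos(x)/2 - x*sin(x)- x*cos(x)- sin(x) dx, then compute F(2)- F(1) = sin(1)/2 + 4*sin(2)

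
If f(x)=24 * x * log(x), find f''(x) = 24/x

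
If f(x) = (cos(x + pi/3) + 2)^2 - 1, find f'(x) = -4*sin(x + pi/3) - cos(2*x + pi/6)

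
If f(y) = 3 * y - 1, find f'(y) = 3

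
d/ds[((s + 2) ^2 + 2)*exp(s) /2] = s^2*exp(s)/2 + 3*s*exp(s) + 5*exp(s)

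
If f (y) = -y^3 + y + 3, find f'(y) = 1 - 3*y^2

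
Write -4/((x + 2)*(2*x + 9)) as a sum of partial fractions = 8/(5*(2*x + 9)) - 4/(5*(x + 2))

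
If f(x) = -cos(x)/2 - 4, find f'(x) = sin(x)/2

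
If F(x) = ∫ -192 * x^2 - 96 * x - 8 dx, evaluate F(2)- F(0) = -720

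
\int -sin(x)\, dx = cos(x) + C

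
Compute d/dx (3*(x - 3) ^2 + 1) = 6*x - 18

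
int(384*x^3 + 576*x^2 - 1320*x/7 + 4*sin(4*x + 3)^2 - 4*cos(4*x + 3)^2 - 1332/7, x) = 12*x^2/7 + 12*x/7 + 96*(x^2 + x - 1)^2 - sin(8*x + 6)/2 + C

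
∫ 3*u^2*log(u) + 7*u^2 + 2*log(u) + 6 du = u*(u^2 + 2)*(log(u) + 2) + C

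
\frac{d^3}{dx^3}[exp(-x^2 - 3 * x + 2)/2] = (-8*x^3 - 36*x^2 - 42*x - 9)*exp(-x^2 - 3*x + 2)/2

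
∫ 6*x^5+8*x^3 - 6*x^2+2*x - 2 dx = x^6 + 2*x^4 - 2*x^3 + x^2 - 2*x + C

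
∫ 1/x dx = log(x) + C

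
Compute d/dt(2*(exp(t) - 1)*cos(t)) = 2*sqrt(2)*exp(t)*cos(t + pi/4) + 2*sin(t)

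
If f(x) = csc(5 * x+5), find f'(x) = -5*cot(5*x + 5)*csc(5*x + 5)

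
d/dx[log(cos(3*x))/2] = -3*tan(3*x)/2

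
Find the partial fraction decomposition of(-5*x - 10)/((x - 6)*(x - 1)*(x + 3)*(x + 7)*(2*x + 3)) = -8/(495*(2*x + 3)) + 25/(4576*(x + 7)) - 5/(432*(x + 3)) + 3/(160*(x - 1)) - 8/(1755*(x - 6))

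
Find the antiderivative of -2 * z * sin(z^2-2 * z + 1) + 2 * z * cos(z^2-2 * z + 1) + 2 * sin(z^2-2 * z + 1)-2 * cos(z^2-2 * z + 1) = sin((z - 1)^2) + cos((z - 1)^2) + C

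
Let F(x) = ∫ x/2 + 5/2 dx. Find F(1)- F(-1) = 5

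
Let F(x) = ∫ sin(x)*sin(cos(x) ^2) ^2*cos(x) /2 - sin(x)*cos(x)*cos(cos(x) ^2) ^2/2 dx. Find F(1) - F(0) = -sin(2)/8 + sin(cos(2) + 1)/8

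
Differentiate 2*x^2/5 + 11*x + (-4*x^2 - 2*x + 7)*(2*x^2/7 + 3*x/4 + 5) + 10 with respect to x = -32*x^3/7 - 75*x^2/7 - 191*x/5 + 25/4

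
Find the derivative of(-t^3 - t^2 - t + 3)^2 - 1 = 6*t^5 + 10*t^4 + 12*t^3 - 12*t^2 - 10*t - 6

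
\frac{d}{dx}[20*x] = 20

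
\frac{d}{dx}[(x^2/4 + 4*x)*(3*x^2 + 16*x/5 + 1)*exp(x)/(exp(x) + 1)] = (15*x^4*exp(x) + 60*x^3*exp(2*x) + 316*x^3*exp(x) + 768*x^2*exp(2*x) + 1029*x^2*exp(x) + 522*x*exp(2*x) + 602*x*exp(x) + 80*exp(2*x) + 80*exp(x))/(20*exp(2*x) + 40*exp(x) + 20)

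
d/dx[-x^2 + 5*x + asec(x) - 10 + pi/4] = (-2*x^3*sqrt(1 - 1/x^2) + 5*x^2*sqrt(1 - 1/x^2) + 1)/(x^2*sqrt(1 - 1/x^2))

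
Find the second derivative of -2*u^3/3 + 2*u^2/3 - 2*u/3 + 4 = 4/3 - 4*u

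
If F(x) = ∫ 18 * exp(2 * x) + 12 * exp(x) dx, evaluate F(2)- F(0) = -25 + (2 + 3*exp(2))^2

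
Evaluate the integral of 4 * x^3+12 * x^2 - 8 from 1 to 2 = 35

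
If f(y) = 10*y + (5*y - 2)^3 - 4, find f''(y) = 750*y - 300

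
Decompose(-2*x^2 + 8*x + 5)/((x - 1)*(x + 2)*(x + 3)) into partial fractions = -37/(4*(x + 3)) + 19/(3*(x + 2)) + 11/(12*(x - 1))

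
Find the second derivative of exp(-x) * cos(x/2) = (4*sin(x/2) + 3*cos(x/2))*exp(-x)/4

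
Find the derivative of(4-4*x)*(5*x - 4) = 36 - 40*x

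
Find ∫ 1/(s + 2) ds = log(s + 2) + C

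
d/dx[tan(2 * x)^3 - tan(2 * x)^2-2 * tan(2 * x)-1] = 6*tan(2*x)^4 - 4*tan(2*x)^3 + 2*tan(2*x)^2 - 4*tan(2*x) - 4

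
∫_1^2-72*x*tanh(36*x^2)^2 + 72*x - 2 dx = -2 - tanh(36) + tanh(144)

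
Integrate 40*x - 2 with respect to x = 20*x^2 - 2*x + C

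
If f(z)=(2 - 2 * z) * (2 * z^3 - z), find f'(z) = -16*z^3 + 12*z^2 + 4*z - 2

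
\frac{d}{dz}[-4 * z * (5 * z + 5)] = -40*z - 20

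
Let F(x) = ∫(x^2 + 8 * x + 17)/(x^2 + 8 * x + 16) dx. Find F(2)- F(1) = 31/30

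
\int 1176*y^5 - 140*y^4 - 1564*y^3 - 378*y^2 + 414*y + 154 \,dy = 196*y^6 - 28*y^5 - 391*y^4 - 126*y^3 + 207*y^2 + 154*y + C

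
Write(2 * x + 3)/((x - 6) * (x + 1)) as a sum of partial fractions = -1/(7*(x + 1)) + 15/(7*(x - 6))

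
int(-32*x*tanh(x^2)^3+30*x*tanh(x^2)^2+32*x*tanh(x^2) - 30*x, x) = (8*tanh(x^2) - 15)*tanh(x^2) + C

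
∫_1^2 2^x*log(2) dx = 2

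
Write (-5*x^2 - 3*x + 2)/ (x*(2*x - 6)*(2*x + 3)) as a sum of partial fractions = -19/(54*(2*x + 3)) - 26/(27*(x - 3)) - 1/(9*x)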